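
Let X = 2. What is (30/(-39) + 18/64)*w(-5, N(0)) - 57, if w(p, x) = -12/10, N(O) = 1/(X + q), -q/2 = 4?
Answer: -58671/1040 ≈ -56.414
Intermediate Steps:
q = -8 (q = -2*4 = -8)
N(O) = -⅙ (N(O) = 1/(2 - 8) = 1/(-6) = -⅙)
w(p, x) = -6/5 (w(p, x) = -12*⅒ = -6/5)
(30/(-39) + 18/64)*w(-5, N(0)) - 57 = (30/(-39) + 18/64)*(-6/5) - 57 = (30*(-1/39) + 18*(1/64))*(-6/5) - 57 = (-10/13 + 9/32)*(-6/5) - 57 = -203/416*(-6/5) - 57 = 609/1040 - 57 = -58671/1040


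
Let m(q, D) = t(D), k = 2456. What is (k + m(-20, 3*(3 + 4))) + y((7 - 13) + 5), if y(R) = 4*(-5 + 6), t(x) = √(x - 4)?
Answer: 2460 + √17 ≈ 2464.1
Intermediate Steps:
t(x) = √(-4 + x)
y(R) = 4 (y(R) = 4*1 = 4)
m(q, D) = √(-4 + D)
(k + m(-20, 3*(3 + 4))) + y((7 - 13) + 5) = (2456 + √(-4 + 3*(3 + 4))) + 4 = (2456 + √(-4 + 3*7)) + 4 = (2456 + √(-4 + 21)) + 4 = (2456 + √17) + 4 = 2460 + √17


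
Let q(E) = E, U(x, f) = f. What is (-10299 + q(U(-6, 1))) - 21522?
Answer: -31820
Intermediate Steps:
(-10299 + q(U(-6, 1))) - 21522 = (-10299 + 1) - 21522 = -10298 - 21522 = -31820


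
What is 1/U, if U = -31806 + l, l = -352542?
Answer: -1/384348 ≈ -2.6018e-6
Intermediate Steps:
U = -384348 (U = -31806 - 352542 = -384348)
1/U = 1/(-384348) = -1/384348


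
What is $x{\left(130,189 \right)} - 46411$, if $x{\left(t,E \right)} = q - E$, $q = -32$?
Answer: $-46632$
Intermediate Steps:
$x{\left(t,E \right)} = -32 - E$
$x{\left(130,189 \right)} - 46411 = \left(-32 - 189\right) - 46411 = -221 - 46411 = -46632$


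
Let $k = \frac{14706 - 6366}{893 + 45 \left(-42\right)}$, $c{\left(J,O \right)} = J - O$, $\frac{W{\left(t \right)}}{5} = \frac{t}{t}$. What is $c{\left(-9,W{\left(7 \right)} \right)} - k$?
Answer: $- \frac{5618}{997} \approx -5.6349$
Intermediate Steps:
$W{\left(t \right)} = 5$ ($W{\left(t \right)} = 5 \frac{t}{t} = 5 \cdot 1 = 5$)
$k = - \frac{8340}{997}$ ($k = \frac{8340}{893 - 1890} = \frac{8340}{-997} = 8340 \left(- \frac{1}{997}\right) = - \frac{8340}{997} \approx -8.3651$)
$c{\left(-9,W{\left(7 \right)} \right)} - k = \left(-9 - 5\right) - - \frac{8340}{997} = \left(-9 - 5\right) + \frac{8340}{997} = -14 + \frac{8340}{997} = - \frac{5618}{997}$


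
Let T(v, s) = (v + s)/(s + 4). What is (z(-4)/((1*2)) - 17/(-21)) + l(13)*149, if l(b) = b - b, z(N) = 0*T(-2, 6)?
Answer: 17/21 ≈ 0.80952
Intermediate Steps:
T(v, s) = (s + v)/(4 + s)
z(N) = 0 (z(N) = 0*((6 - 2)/(4 + 6)) = 0*(4/10) = 0*((1/10)*4) = 0*(2/5) = 0)
l(b) = 0
(z(-4)/((1*2)) - 17/(-21)) + l(13)*149 = (0/((1*2)) - 17/(-21)) + 0*149 = (0/2 - 17*(-1/21)) + 0 = (0*(1/2) + 17/21) + 0 = (0 + 17/21) + 0 = 17/21 + 0 = 17/21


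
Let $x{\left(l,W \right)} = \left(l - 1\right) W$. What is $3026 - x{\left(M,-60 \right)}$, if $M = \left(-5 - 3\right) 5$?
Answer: $566$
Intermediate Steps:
$M = -40$ ($M = \left(-8\right) 5 = -40$)
$x{\left(l,W \right)} = W \left(-1 + l\right)$ ($x{\left(l,W \right)} = \left(-1 + l\right) W = W \left(-1 + l\right)$)
$3026 - x{\left(M,-60 \right)} = 3026 - - 60 \left(-1 - 40\right) = 3026 - \left(-60\right) \left(-41\right) = 3026 - 2460 = 566$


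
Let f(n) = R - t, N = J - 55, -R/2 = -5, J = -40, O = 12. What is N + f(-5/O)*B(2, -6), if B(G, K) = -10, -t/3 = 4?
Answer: -315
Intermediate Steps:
t = -12 (t = -3*4 = -12)
R = 10 (R = -2*(-5) = 10)
N = -95 (N = -40 - 55 = -95)
f(n) = 22 (f(n) = 10 - 1*(-12) = 10 + 12 = 22)
N + f(-5/O)*B(2, -6) = -95 + 22*(-10) = -95 - 220 = -315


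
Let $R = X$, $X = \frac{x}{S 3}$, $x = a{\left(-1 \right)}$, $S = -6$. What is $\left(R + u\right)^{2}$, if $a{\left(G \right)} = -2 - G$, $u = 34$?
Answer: $\frac{375769}{324} \approx 1159.8$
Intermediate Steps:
$x = -1$ ($x = -2 - -1 = -2 + 1 = -1$)
$X = \frac{1}{18}$ ($X = - \frac{1}{\left(-6\right) 3} = - \frac{1}{-18} = \left(-1\right) \left(- \frac{1}{18}\right) = \frac{1}{18} \approx 0.055556$)
$R = \frac{1}{18} \approx 0.055556$
$\left(R + u\right)^{2} = \left(\frac{1}{18} + 34\right)^{2} = \left(\frac{613}{18}\right)^{2} = \frac{375769}{324}$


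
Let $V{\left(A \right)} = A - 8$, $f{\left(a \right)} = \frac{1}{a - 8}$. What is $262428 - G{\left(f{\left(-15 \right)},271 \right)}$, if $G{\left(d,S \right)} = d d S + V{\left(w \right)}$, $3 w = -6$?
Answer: $\frac{138829431}{529} \approx 2.6244 \cdot 10^{5}$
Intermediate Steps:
$w = -2$ ($w = \frac{1}{3} \left(-6\right) = -2$)
$f{\left(a \right)} = \frac{1}{-8 + a}$
$V{\left(A \right)} = -8 + A$ ($V{\left(A \right)} = A - 8 = -8 + A$)
$G{\left(d,S \right)} = -10 + S d^{2}$ ($G{\left(d,S \right)} = d d S - 10 = d^{2} S - 10 = S d^{2} - 10 = -10 + S d^{2}$)
$262428 - G{\left(f{\left(-15 \right)},271 \right)} = 262428 - \left(-10 + 271 \left(\frac{1}{-8 - 15}\right)^{2}\right) = 262428 - \left(-10 + 271 \left(\frac{1}{-23}\right)^{2}\right) = 262428 - \left(-10 + 271 \left(- \frac{1}{23}\right)^{2}\right) = 262428 - \left(-10 + 271 \cdot \frac{1}{529}\right) = 262428 - \left(-10 + \frac{271}{529}\right) = 262428 - - \frac{5019}{529} = 262428 + \frac{5019}{529} = \frac{138829431}{529}$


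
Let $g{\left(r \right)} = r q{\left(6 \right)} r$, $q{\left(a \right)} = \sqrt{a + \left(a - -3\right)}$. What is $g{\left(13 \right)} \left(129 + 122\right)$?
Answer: $42419 \sqrt{15} \approx 1.6429 \cdot 10^{5}$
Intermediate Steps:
$q{\left(a \right)} = \sqrt{3 + 2 a}$ ($q{\left(a \right)} = \sqrt{a + \left(a + 3\right)} = \sqrt{a + \left(3 + a\right)} = \sqrt{3 + 2 a}$)
$g{\left(r \right)} = \sqrt{15} r^{2}$ ($g{\left(r \right)} = r \sqrt{3 + 2 \cdot 6} r = r \sqrt{3 + 12} r = r \sqrt{15} r = \sqrt{15} r^{2}$)
$g{\left(13 \right)} \left(129 + 122\right) = \sqrt{15} \cdot 13^{2} \left(129 + 122\right) = \sqrt{15} \cdot 169 \cdot 251 = 169 \sqrt{15} \cdot 251 = 42419 \sqrt{15}$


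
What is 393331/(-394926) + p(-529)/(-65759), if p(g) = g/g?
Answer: -25865448155/25969938834 ≈ -0.99598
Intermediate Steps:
p(g) = 1
393331/(-394926) + p(-529)/(-65759) = 393331/(-394926) + 1/(-65759) = 393331*(-1/394926) + 1*(-1/65759) = -393331/394926 - 1/65759 = -25865448155/25969938834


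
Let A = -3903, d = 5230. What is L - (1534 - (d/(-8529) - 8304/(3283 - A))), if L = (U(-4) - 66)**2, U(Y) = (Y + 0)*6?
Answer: 201158876704/30644697 ≈ 6564.2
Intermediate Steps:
U(Y) = 6*Y (U(Y) = Y*6 = 6*Y)
L = 8100 (L = (6*(-4) - 66)**2 = (-24 - 66)**2 = (-90)**2 = 8100)
L - (1534 - (d/(-8529) - 8304/(3283 - A))) = 8100 - (1534 - (5230/(-8529) - 8304/(3283 - 1*(-3903)))) = 8100 - (1534 - (5230*(-1/8529) - 8304/(3283 + 3903))) = 8100 - (1534 - (-5230/8529 - 8304/7186)) = 8100 - (1534 - (-5230/8529 - 8304*1/7186)) = 8100 - (1534 - (-5230/8529 - 4152/3593)) = 8100 - (1534 - 1*(-54203798/30644697)) = 8100 - (1534 + 54203798/30644697) = 8100 - 1*47063168996/30644697 = 8100 - 47063168996/30644697 = 201158876704/30644697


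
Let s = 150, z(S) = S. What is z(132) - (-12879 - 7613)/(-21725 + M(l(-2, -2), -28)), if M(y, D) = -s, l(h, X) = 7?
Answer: 2867008/21875 ≈ 131.06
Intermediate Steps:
M(y, D) = -150 (M(y, D) = -1*150 = -150)
z(132) - (-12879 - 7613)/(-21725 + M(l(-2, -2), -28)) = 132 - (-12879 - 7613)/(-21725 - 150) = 132 - (-20492)/(-21875) = 132 - (-20492)*(-1)/21875 = 132 - 1*20492/21875 = 132 - 20492/21875 = 2867008/21875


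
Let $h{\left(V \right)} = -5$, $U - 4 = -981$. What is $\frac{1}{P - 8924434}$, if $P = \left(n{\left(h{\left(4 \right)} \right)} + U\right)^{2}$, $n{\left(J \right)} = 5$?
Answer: $- \frac{1}{7979650} \approx -1.2532 \cdot 10^{-7}$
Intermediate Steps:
$U = -977$ ($U = 4 - 981 = -977$)
$P = 944784$ ($P = \left(5 - 977\right)^{2} = \left(-972\right)^{2} = 944784$)
$\frac{1}{P - 8924434} = \frac{1}{944784 - 8924434} = \frac{1}{-7979650} = - \frac{1}{7979650}$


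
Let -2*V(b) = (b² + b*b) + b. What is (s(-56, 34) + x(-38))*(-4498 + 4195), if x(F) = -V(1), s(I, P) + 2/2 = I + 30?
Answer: 15453/2 ≈ 7726.5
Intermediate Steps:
s(I, P) = 29 + I (s(I, P) = -1 + (I + 30) = -1 + (30 + I) = 29 + I)
V(b) = -b² - b/2 (V(b) = -((b² + b*b) + b)/2 = -((b² + b²) + b)/2 = -(2*b² + b)/2 = -(b + 2*b²)/2 = -b² - b/2)
x(F) = 3/2 (x(F) = -(-1)*(½ + 1) = -(-1)*3/2 = -1*(-3/2) = 3/2)
(s(-56, 34) + x(-38))*(-4498 + 4195) = ((29 - 56) + 3/2)*(-4498 + 4195) = (-27 + 3/2)*(-303) = -51/2*(-303) = 15453/2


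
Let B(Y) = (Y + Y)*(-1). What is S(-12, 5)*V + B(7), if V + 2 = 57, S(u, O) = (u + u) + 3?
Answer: -1169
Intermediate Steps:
S(u, O) = 3 + 2*u (S(u, O) = 2*u + 3 = 3 + 2*u)
V = 55 (V = -2 + 57 = 55)
B(Y) = -2*Y (B(Y) = (2*Y)*(-1) = -2*Y)
S(-12, 5)*V + B(7) = (3 + 2*(-12))*55 - 2*7 = (3 - 24)*55 - 14 = -21*55 - 14 = -1155 - 14 = -1169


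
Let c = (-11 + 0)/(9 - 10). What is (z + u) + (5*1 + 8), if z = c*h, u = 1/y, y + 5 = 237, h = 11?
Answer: 31089/232 ≈ 134.00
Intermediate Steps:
y = 232 (y = -5 + 237 = 232)
c = 11 (c = -11/(-1) = -11*(-1) = 11)
u = 1/232 ≈ 0.0043103
z = 121 (z = 11*11 = 121)
(z + u) + (5*1 + 8) = (121 + 1/232) + (5*1 + 8) = 28073/232 + (5 + 8) = 28073/232 + 13 = 31089/232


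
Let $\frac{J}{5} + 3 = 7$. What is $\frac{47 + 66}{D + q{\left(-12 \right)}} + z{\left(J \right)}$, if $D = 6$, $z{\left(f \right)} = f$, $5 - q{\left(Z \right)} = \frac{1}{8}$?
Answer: $\frac{2644}{87} \approx 30.391$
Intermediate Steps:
$J = 20$ ($J = -15 + 5 \cdot 7 = -15 + 35 = 20$)
$q{\left(Z \right)} = \frac{39}{8}$ ($q{\left(Z \right)} = 5 - \frac{1}{8} = \frac{39}{8}$)
$\frac{47 + 66}{D + q{\left(-12 \right)}} + z{\left(J \right)} = \frac{47 + 66}{6 + \frac{39}{8}} + 20 = \frac{1}{\frac{87}{8}} \cdot 113 + 20 = \frac{8}{87} \cdot 113 + 20 = \frac{904}{87} + 20 = \frac{2644}{87}$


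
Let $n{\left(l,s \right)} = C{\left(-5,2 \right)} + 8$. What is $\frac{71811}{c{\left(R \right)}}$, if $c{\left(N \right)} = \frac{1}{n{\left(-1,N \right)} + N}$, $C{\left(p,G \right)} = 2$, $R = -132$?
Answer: $-8760942$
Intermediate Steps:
$n{\left(l,s \right)} = 10$ ($n{\left(l,s \right)} = 2 + 8 = 10$)
$c{\left(N \right)} = \frac{1}{10 + N}$
$\frac{71811}{c{\left(R \right)}} = \frac{71811}{\frac{1}{10 - 132}} = \frac{71811}{\frac{1}{-122}} = \frac{71811}{- \frac{1}{122}} = 71811 \left(-122\right) = -8760942$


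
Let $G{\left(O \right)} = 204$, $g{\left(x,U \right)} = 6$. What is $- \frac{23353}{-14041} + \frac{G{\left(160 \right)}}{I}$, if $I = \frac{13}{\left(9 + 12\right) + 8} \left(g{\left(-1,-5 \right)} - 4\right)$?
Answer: $\frac{41836867}{182533} \approx 229.2$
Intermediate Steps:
$I = \frac{26}{29}$ ($I = \frac{13}{\left(9 + 12\right) + 8} \left(6 - 4\right) = \frac{13}{21 + 8} \left(6 - 4\right) = \frac{13}{29} \cdot 2 = \frac{26}{29} \approx 0.89655$)
$- \frac{23353}{-14041} + \frac{G{\left(160 \right)}}{I} = - \frac{23353}{-14041} + \frac{204}{\frac{26}{29}} = \left(-23353\right) \left(- \frac{1}{14041}\right) + 204 \cdot \frac{29}{26} = \frac{23353}{14041} + \frac{2958}{13} = \frac{41836867}{182533}$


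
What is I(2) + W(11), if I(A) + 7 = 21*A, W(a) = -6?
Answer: 29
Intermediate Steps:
I(A) = -7 + 21*A
I(2) + W(11) = (-7 + 21*2) - 6 = (-7 + 42) - 6 = 35 - 6 = 29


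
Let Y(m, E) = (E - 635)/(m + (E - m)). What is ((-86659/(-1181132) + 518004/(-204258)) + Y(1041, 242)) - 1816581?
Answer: -8838272254787850181/4865322477796 ≈ -1.8166e+6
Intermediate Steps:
Y(m, E) = (-635 + E)/E
((-86659/(-1181132) + 518004/(-204258)) + Y(1041, 242)) - 1816581 = ((-86659/(-1181132) + 518004/(-204258)) + (-635 + 242)/242) - 1816581 = ((-86659*(-1/1181132) + 518004*(-1/204258)) + (1/242)*(-393)) - 1816581 = ((86659/1181132 - 86334/34043) - 393/242) - 1816581 = (-99021717751/40209276676 - 393/242) - 1816581 = -19882750714705/4865322477796 - 1816581 = -8838272254787850181/4865322477796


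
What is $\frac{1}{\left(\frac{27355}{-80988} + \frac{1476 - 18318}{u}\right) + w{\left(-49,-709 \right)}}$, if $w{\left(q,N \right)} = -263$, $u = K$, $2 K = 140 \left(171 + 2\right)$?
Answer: $- \frac{70054620}{18545455699} \approx -0.0037775$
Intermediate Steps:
$K = 12110$ ($K = \frac{140 \left(171 + 2\right)}{2} = \frac{140 \cdot 173}{2} = \frac{1}{2} \cdot 24220 = 12110$)
$u = 12110$
$\frac{1}{\left(\frac{27355}{-80988} + \frac{1476 - 18318}{u}\right) + w{\left(-49,-709 \right)}} = \frac{1}{\left(\frac{27355}{-80988} + \frac{1476 - 18318}{12110}\right) - 263} = \frac{1}{\left(27355 \left(- \frac{1}{80988}\right) + \left(1476 - 18318\right) \frac{1}{12110}\right) - 263} = \frac{1}{\left(- \frac{27355}{80988} - \frac{1203}{865}\right) - 263} = \frac{1}{- \frac{121090639}{70054620} - 263} = \frac{1}{- \frac{18545455699}{70054620}} = - \frac{70054620}{18545455699}$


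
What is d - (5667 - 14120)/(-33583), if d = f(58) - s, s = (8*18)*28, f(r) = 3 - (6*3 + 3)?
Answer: -136019603/33583 ≈ -4050.3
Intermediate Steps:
f(r) = -18 (f(r) = 3 - (18 + 3) = 3 - 1*21 = 3 - 21 = -18)
s = 4032 (s = 144*28 = 4032)
d = -4050 (d = -18 - 1*4032 = -18 - 4032 = -4050)
d - (5667 - 14120)/(-33583) = -4050 - (5667 - 14120)/(-33583) = -4050 - (-8453)*(-1)/33583 = -4050 - 1*8453/33583 = -4050 - 8453/33583 = -136019603/33583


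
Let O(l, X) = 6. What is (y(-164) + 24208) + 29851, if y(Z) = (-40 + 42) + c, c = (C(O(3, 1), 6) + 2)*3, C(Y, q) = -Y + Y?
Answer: 54067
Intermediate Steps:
C(Y, q) = 0
c = 6 (c = (0 + 2)*3 = 2*3 = 6)
y(Z) = 8 (y(Z) = (-40 + 42) + 6 = 2 + 6 = 8)
(y(-164) + 24208) + 29851 = (8 + 24208) + 29851 = 24216 + 29851 = 54067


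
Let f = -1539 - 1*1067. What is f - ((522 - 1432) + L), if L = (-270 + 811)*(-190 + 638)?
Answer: -244064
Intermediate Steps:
L = 242368 (L = 541*448 = 242368)
f = -2606 (f = -1539 - 1067 = -2606)
f - ((522 - 1432) + L) = -2606 - ((522 - 1432) + 242368) = -2606 - (-910 + 242368) = -2606 - 1*241458 = -2606 - 241458 = -244064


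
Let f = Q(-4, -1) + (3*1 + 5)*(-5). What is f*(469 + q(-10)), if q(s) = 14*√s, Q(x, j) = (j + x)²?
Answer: -7035 - 210*I*√10 ≈ -7035.0 - 664.08*I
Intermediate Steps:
f = -15 (f = (-1 - 4)² + (3*1 + 5)*(-5) = (-5)² + (3 + 5)*(-5) = 25 + 8*(-5) = 25 - 40 = -15)
f*(469 + q(-10)) = -15*(469 + 14*√(-10)) = -15*(469 + 14*(I*√10)) = -15*(469 + 14*I*√10) = -7035 - 210*I*√10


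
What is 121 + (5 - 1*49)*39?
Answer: -1595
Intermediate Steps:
121 + (5 - 1*49)*39 = 121 + (5 - 49)*39 = 121 - 44*39 = 121 - 1716 = -1595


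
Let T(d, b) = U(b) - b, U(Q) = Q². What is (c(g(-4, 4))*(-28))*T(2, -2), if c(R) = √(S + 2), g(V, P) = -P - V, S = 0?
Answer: -168*√2 ≈ -237.59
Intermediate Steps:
T(d, b) = b² - b
c(R) = √2 (c(R) = √(0 + 2) = √2)
(c(g(-4, 4))*(-28))*T(2, -2) = (√2*(-28))*(-2*(-1 - 2)) = (-28*√2)*(-2*(-3)) = -28*√2*6 = -168*√2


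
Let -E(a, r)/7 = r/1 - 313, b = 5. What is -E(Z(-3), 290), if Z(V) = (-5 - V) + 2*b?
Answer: -161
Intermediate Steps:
Z(V) = 5 - V (Z(V) = (-5 - V) + 2*5 = (-5 - V) + 10 = 5 - V)
E(a, r) = 2191 - 7*r (E(a, r) = -7*(r/1 - 313) = -7*(1*r - 313) = -7*(r - 313) = -7*(-313 + r) = 2191 - 7*r)
-E(Z(-3), 290) = -(2191 - 7*290) = -(2191 - 2030) = -1*161 = -161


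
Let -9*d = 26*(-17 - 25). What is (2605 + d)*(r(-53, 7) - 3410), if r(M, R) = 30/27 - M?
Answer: -247030337/27 ≈ -9.1493e+6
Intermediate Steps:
r(M, R) = 10/9 - M (r(M, R) = 30*(1/27) - M = 10/9 - M)
d = 364/3 (d = -26*(-17 - 25)/9 = -26*(-42)/9 = -1/9*(-1092) = 364/3 ≈ 121.33)
(2605 + d)*(r(-53, 7) - 3410) = (2605 + 364/3)*((10/9 - 1*(-53)) - 3410) = 8179*((10/9 + 53) - 3410)/3 = 8179*(487/9 - 3410)/3 = (8179/3)*(-30203/9) = -247030337/27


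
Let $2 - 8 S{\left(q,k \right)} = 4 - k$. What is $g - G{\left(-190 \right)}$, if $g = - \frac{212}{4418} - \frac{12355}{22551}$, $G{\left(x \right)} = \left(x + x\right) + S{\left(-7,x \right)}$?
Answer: $\frac{20095641635}{49815159} \approx 403.4$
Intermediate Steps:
$S{\left(q,k \right)} = - \frac{1}{4} + \frac{k}{8}$ ($S{\left(q,k \right)} = \frac{1}{4} - \frac{4 - k}{8} = \frac{1}{4} + \left(- \frac{1}{2} + \frac{k}{8}\right) = - \frac{1}{4} + \frac{k}{8}$)
$G{\left(x \right)} = - \frac{1}{4} + \frac{17 x}{8}$ ($G{\left(x \right)} = \left(x + x\right) + \left(- \frac{1}{4} + \frac{x}{8}\right) = 2 x + \left(- \frac{1}{4} + \frac{x}{8}\right) = - \frac{1}{4} + \frac{17 x}{8}$)
$g = - \frac{29682601}{49815159}$ ($g = \left(-212\right) \frac{1}{4418} - \frac{12355}{22551} = - \frac{106}{2209} - \frac{12355}{22551} = - \frac{29682601}{49815159} \approx -0.59585$)
$g - G{\left(-190 \right)} = - \frac{29682601}{49815159} - \left(- \frac{1}{4} + \frac{17}{8} \left(-190\right)\right) = - \frac{29682601}{49815159} - \left(- \frac{1}{4} - \frac{1615}{4}\right) = - \frac{29682601}{49815159} - -404 = - \frac{29682601}{49815159} + 404 = \frac{20095641635}{49815159}$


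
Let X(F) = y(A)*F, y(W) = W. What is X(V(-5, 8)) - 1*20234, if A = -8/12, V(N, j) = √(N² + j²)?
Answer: -20234 - 2*√89/3 ≈ -20240.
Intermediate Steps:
A = -⅔ (A = -8*1/12 = -⅔ ≈ -0.66667)
X(F) = -2*F/3
X(V(-5, 8)) - 1*20234 = -2*√((-5)² + 8²)/3 - 1*20234 = -2*√(25 + 64)/3 - 20234 = -2*√89/3 - 20234 = -20234 - 2*√89/3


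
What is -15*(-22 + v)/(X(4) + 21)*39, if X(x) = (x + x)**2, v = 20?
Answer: 234/17 ≈ 13.765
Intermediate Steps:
X(x) = 4*x**2 (X(x) = (2*x)**2 = 4*x**2)
-15*(-22 + v)/(X(4) + 21)*39 = -15*(-22 + 20)/(4*4**2 + 21)*39 = -(-30)/(4*16 + 21)*39 = -(-30)/(64 + 21)*39 = -(-30)/85*39 = -15*(-2/85)*39 = (6/17)*39 = 234/17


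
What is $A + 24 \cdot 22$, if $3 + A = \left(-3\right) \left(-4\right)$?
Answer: $537$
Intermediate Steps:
$A = 9$ ($A = -3 - -12 = -3 + 12 = 9$)
$A + 24 \cdot 22 = 9 + 24 \cdot 22 = 9 + 528 = 537$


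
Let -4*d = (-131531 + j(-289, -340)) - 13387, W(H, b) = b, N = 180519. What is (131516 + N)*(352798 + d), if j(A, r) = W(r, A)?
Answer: 485650961965/4 ≈ 1.2141e+11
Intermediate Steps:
j(A, r) = A
d = 145207/4 (d = -((-131531 - 289) - 13387)/4 = -(-131820 - 13387)/4 = -¼*(-145207) = 145207/4 ≈ 36302.)
(131516 + N)*(352798 + d) = (131516 + 180519)*(352798 + 145207/4) = 312035*(1556399/4) = 485650961965/4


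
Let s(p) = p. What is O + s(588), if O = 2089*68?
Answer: 142640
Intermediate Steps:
O = 142052
O + s(588) = 142052 + 588 = 142640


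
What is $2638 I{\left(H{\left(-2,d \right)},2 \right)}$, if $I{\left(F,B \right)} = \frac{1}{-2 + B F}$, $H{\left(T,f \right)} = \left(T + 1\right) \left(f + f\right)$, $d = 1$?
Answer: $- \frac{1319}{3} \approx -439.67$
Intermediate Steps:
$H{\left(T,f \right)} = 2 f \left(1 + T\right)$ ($H{\left(T,f \right)} = \left(1 + T\right) 2 f = 2 f \left(1 + T\right)$)
$2638 I{\left(H{\left(-2,d \right)},2 \right)} = \frac{2638}{-2 + 2 \cdot 2 \cdot 1 \left(1 - 2\right)} = \frac{2638}{-2 + 2 \cdot 2 \cdot 1 \left(-1\right)} = \frac{2638}{-2 + 2 \left(-2\right)} = \frac{2638}{-2 - 4} = \frac{2638}{-6} = 2638 \left(- \frac{1}{6}\right) = - \frac{1319}{3}$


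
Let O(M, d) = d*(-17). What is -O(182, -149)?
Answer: -2533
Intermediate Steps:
O(M, d) = -17*d
-O(182, -149) = -(-17)*(-149) = -1*2533 = -2533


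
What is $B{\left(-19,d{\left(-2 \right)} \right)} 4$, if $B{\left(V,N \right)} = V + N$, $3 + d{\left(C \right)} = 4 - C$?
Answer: $-64$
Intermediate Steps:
$d{\left(C \right)} = 1 - C$ ($d{\left(C \right)} = -3 - \left(-4 + C\right) = 1 - C$)
$B{\left(V,N \right)} = N + V$
$B{\left(-19,d{\left(-2 \right)} \right)} 4 = \left(\left(1 - -2\right) - 19\right) 4 = \left(\left(1 + 2\right) - 19\right) 4 = \left(3 - 19\right) 4 = \left(-16\right) 4 = -64$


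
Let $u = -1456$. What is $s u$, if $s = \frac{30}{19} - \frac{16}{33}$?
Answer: $- \frac{998816}{627} \approx -1593.0$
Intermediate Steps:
$s = \frac{686}{627}$ ($s = 30 \cdot \frac{1}{19} - \frac{16}{33} = \frac{30}{19} - \frac{16}{33} = \frac{686}{627} \approx 1.0941$)
$s u = \frac{686}{627} \left(-1456\right) = - \frac{998816}{627}$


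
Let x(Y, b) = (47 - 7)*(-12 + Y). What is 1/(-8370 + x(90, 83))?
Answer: -1/5250 ≈ -0.00019048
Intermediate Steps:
x(Y, b) = -480 + 40*Y (x(Y, b) = 40*(-12 + Y) = -480 + 40*Y)
1/(-8370 + x(90, 83)) = 1/(-8370 + (-480 + 40*90)) = 1/(-8370 + (-480 + 3600)) = 1/(-8370 + 3120) = 1/(-5250) = -1/5250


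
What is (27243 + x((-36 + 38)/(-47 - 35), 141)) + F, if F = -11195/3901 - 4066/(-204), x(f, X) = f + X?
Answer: 447020027749/16313982 ≈ 27401.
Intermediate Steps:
x(f, X) = X + f
F = 6788843/397902 (F = -11195*1/3901 - 4066*(-1/204) = -11195/3901 + 2033/102 = 6788843/397902 ≈ 17.062)
(27243 + x((-36 + 38)/(-47 - 35), 141)) + F = (27243 + (141 + (-36 + 38)/(-47 - 35))) + 6788843/397902 = (27243 + (141 + 2/(-82))) + 6788843/397902 = (27243 + (141 + 2*(-1/82))) + 6788843/397902 = (27243 + (141 - 1/41)) + 6788843/397902 = (27243 + 5780/41) + 6788843/397902 = 1122743/41 + 6788843/397902 = 447020027749/16313982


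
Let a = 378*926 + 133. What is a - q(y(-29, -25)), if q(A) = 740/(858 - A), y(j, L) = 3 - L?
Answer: 29063289/83 ≈ 3.5016e+5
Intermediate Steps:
a = 350161 (a = 350028 + 133 = 350161)
a - q(y(-29, -25)) = 350161 - (-740)/(-858 + (3 - 1*(-25))) = 350161 - (-740)/(-858 + (3 + 25)) = 350161 - (-740)/(-858 + 28) = 350161 - (-740)/(-830) = 350161 - (-740)*(-1)/830 = 350161 - 1*74/83 = 350161 - 74/83 = 29063289/83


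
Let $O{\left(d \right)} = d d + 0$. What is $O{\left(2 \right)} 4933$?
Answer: $19732$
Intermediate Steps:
$O{\left(d \right)} = d^{2}$ ($O{\left(d \right)} = d^{2} + 0 = d^{2}$)
$O{\left(2 \right)} 4933 = 2^{2} \cdot 4933 = 4 \cdot 4933 = 19732$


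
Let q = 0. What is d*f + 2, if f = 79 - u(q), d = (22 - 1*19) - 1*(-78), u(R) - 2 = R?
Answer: 6239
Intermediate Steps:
u(R) = 2 + R
d = 81 (d = (22 - 19) + 78 = 3 + 78 = 81)
f = 77 (f = 79 - (2 + 0) = 79 - 1*2 = 79 - 2 = 77)
d*f + 2 = 81*77 + 2 = 6237 + 2 = 6239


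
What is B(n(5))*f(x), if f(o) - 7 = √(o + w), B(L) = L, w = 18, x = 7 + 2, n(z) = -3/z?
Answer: -21/5 - 9*√3/5 ≈ -7.3177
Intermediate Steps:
x = 9
f(o) = 7 + √(18 + o) (f(o) = 7 + √(o + 18) = 7 + √(18 + o))
B(n(5))*f(x) = (-3/5)*(7 + √(18 + 9)) = (-3*⅕)*(7 + √27) = -3*(7 + 3*√3)/5 = -21/5 - 9*√3/5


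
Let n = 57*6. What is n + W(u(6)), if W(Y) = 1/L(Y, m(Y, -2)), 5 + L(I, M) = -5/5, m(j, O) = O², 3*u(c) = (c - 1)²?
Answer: 2051/6 ≈ 341.83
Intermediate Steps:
u(c) = (-1 + c)²/3 (u(c) = (c - 1)²/3 = (-1 + c)²/3)
L(I, M) = -6 (L(I, M) = -5 - 5/5 = -5 - 5*⅕ = -5 - 1 = -6)
W(Y) = -⅙ (W(Y) = 1/(-6) = -⅙)
n = 342
n + W(u(6)) = 342 - ⅙ = 2051/6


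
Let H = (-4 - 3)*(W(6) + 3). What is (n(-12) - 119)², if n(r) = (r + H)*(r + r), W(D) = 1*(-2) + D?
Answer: 1809025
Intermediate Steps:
W(D) = -2 + D
H = -49 (H = (-4 - 3)*((-2 + 6) + 3) = -7*(4 + 3) = -7*7 = -49)
n(r) = 2*r*(-49 + r) (n(r) = (r - 49)*(r + r) = (-49 + r)*(2*r) = 2*r*(-49 + r))
(n(-12) - 119)² = (2*(-12)*(-49 - 12) - 119)² = (2*(-12)*(-61) - 119)² = (1464 - 119)² = 1345² = 1809025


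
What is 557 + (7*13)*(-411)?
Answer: -36844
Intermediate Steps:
557 + (7*13)*(-411) = 557 + 91*(-411) = 557 - 37401 = -36844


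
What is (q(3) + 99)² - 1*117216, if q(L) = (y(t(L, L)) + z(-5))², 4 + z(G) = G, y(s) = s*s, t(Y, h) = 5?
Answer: 8809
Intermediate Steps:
y(s) = s²
z(G) = -4 + G
q(L) = 256 (q(L) = (5² + (-4 - 5))² = (25 - 9)² = 16² = 256)
(q(3) + 99)² - 1*117216 = (256 + 99)² - 1*117216 = 355² - 117216 = 126025 - 117216 = 8809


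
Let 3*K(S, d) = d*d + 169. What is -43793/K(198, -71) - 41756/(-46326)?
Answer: -2934357397/120679230 ≈ -24.315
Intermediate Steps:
K(S, d) = 169/3 + d²/3 (K(S, d) = (d*d + 169)/3 = (d² + 169)/3 = (169 + d²)/3 = 169/3 + d²/3)
-43793/K(198, -71) - 41756/(-46326) = -43793/(169/3 + (⅓)*(-71)²) - 41756/(-46326) = -43793/(169/3 + (⅓)*5041) - 41756*(-1/46326) = -43793/(169/3 + 5041/3) + 20878/23163 = -43793/5210/3 + 20878/23163 = -43793*3/5210 + 20878/23163 = -131379/5210 + 20878/23163 = -2934357397/120679230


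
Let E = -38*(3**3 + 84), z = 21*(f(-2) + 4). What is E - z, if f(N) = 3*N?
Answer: -4176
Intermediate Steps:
z = -42 (z = 21*(3*(-2) + 4) = 21*(-6 + 4) = 21*(-2) = -42)
E = -4218 (E = -38*(27 + 84) = -38*111 = -4218)
E - z = -4218 - 1*(-42) = -4218 + 42 = -4176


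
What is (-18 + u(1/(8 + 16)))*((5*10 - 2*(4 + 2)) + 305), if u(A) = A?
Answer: -147833/24 ≈ -6159.7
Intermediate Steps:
(-18 + u(1/(8 + 16)))*((5*10 - 2*(4 + 2)) + 305) = (-18 + 1/(8 + 16))*((5*10 - 2*(4 + 2)) + 305) = (-18 + 1/24)*((50 - 2*6) + 305) = (-18 + 1/24)*((50 - 12) + 305) = -431*(38 + 305)/24 = -431/24*343 = -147833/24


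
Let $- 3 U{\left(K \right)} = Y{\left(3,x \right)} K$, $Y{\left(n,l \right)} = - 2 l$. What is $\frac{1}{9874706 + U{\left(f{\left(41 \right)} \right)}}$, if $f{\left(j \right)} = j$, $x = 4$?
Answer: $\frac{3}{29624446} \approx 1.0127 \cdot 10^{-7}$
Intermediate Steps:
$U{\left(K \right)} = \frac{8 K}{3}$ ($U{\left(K \right)} = - \frac{\left(-2\right) 4 K}{3} = - \frac{\left(-8\right) K}{3} = \frac{8 K}{3}$)
$\frac{1}{9874706 + U{\left(f{\left(41 \right)} \right)}} = \frac{1}{9874706 + \frac{8}{3} \cdot 41} = \frac{1}{9874706 + \frac{328}{3}} = \frac{1}{\frac{29624446}{3}} = \frac{3}{29624446}$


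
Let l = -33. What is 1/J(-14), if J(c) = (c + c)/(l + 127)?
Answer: -47/14 ≈ -3.3571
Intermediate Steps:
J(c) = c/47 (J(c) = (c + c)/(-33 + 127) = (2*c)/94 = (2*c)*(1/94) = c/47)
1/J(-14) = 1/((1/47)*(-14)) = 1/(-14/47) = -47/14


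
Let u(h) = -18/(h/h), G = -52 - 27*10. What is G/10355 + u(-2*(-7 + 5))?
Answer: -186712/10355 ≈ -18.031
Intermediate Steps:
G = -322 (G = -52 - 270 = -322)
u(h) = -18 (u(h) = -18/1 = -18*1 = -18)
G/10355 + u(-2*(-7 + 5)) = -322/10355 - 18 = -186712/10355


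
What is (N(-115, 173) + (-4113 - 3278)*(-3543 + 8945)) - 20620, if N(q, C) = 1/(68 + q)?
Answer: -1877499695/47 ≈ -3.9947e+7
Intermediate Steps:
(N(-115, 173) + (-4113 - 3278)*(-3543 + 8945)) - 20620 = (1/(68 - 115) + (-4113 - 3278)*(-3543 + 8945)) - 20620 = (1/(-47) - 7391*5402) - 20620 = (-1/47 - 39926182) - 20620 = -1876530555/47 - 20620 = -1877499695/47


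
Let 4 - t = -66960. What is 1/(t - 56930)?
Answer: 1/10034 ≈ 9.9661e-5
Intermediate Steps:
t = 66964 (t = 4 - 1*(-66960) = 4 + 66960 = 66964)
1/(t - 56930) = 1/(66964 - 56930) = 1/10034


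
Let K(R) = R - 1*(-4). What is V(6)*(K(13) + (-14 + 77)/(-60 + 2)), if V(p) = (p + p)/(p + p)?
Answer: 923/58 ≈ 15.914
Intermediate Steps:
K(R) = 4 + R (K(R) = R + 4 = 4 + R)
V(p) = 1 (V(p) = (2*p)/((2*p)) = (2*p)*(1/(2*p)) = 1)
V(6)*(K(13) + (-14 + 77)/(-60 + 2)) = 1*((4 + 13) + (-14 + 77)/(-60 + 2)) = 1*(17 + 63/(-58)) = 1*(17 + 63*(-1/58)) = 1*(17 - 63/58) = 1*(923/58) = 923/58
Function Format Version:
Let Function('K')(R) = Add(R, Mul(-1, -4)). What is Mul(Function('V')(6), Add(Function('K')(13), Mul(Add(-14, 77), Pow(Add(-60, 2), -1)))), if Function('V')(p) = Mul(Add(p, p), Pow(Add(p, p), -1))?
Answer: Rational(923, 58) ≈ 15.914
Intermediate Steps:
Function('K')(R) = Add(4, R) (Function('K')(R) = Add(R, 4) = Add(4, R))
Function('V')(p) = 1 (Function('V')(p) = Mul(Mul(2, p), Pow(Mul(2, p), -1)) = Mul(Mul(2, p), Mul(Rational(1, 2), Pow(p, -1))) = 1)
Mul(Function('V')(6), Add(Function('K')(13), Mul(Add(-14, 77), Pow(Add(-60, 2), -1)))) = Mul(1, Add(Add(4, 13), Mul(Add(-14, 77), Pow(Add(-60, 2), -1)))) = Mul(1, Add(17, Mul(63, Pow(-58, -1)))) = Mul(1, Add(17, Mul(63, Rational(-1, 58)))) = Mul(1, Add(17, Rational(-63, 58))) = Mul(1, Rational(923, 58)) = Rational(923, 58)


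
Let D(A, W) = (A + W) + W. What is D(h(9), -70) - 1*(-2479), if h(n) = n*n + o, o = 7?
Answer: 2427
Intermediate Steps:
h(n) = 7 + n² (h(n) = n*n + 7 = n² + 7 = 7 + n²)
D(A, W) = A + 2*W
D(h(9), -70) - 1*(-2479) = ((7 + 9²) + 2*(-70)) - 1*(-2479) = ((7 + 81) - 140) + 2479 = (88 - 140) + 2479 = -52 + 2479 = 2427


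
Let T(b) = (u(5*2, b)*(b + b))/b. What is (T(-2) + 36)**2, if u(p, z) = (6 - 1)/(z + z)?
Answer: 4489/4 ≈ 1122.3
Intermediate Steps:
u(p, z) = 5/(2*z) (u(p, z) = 5/((2*z)) = 5*(1/(2*z)) = 5/(2*z))
T(b) = 5/b (T(b) = ((5/(2*b))*(b + b))/b = ((5/(2*b))*(2*b))/b = 5/b)
(T(-2) + 36)**2 = (5/(-2) + 36)**2 = (5*(-1/2) + 36)**2 = (-5/2 + 36)**2 = (67/2)**2 = 4489/4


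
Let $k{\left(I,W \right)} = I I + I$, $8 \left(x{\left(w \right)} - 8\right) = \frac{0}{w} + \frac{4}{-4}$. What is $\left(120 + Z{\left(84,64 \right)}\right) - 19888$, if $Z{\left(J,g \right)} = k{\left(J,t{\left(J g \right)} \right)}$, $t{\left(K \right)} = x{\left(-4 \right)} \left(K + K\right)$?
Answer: $-12628$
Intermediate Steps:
$x{\left(w \right)} = \frac{63}{8}$ ($x{\left(w \right)} = 8 + \frac{\frac{0}{w} + \frac{4}{-4}}{8} = 8 + \frac{0 + 4 \left(- \frac{1}{4}\right)}{8} = 8 + \frac{0 - 1}{8} = 8 + \frac{1}{8} \left(-1\right) = 8 - \frac{1}{8} = \frac{63}{8}$)
$t{\left(K \right)} = \frac{63 K}{4}$ ($t{\left(K \right)} = \frac{63 \left(K + K\right)}{8} = \frac{63 \cdot 2 K}{8} = \frac{63 K}{4}$)
$k{\left(I,W \right)} = I + I^{2}$ ($k{\left(I,W \right)} = I^{2} + I = I + I^{2}$)
$Z{\left(J,g \right)} = J \left(1 + J\right)$
$\left(120 + Z{\left(84,64 \right)}\right) - 19888 = \left(120 + 84 \left(1 + 84\right)\right) - 19888 = \left(120 + 84 \cdot 85\right) - 19888 = \left(120 + 7140\right) - 19888 = 7260 - 19888 = -12628$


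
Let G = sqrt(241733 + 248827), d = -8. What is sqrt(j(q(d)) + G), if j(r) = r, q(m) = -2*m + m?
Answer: 2*sqrt(2 + 2*sqrt(7665)) ≈ 26.616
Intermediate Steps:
q(m) = -m
G = 8*sqrt(7665) (G = sqrt(490560) = 8*sqrt(7665) ≈ 700.40)
sqrt(j(q(d)) + G) = sqrt(-1*(-8) + 8*sqrt(7665)) = sqrt(8 + 8*sqrt(7665))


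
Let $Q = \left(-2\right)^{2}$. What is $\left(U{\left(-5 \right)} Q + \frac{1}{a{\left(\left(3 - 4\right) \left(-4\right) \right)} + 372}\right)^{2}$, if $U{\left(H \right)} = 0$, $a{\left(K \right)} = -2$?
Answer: $\frac{1}{136900} \approx 7.3046 \cdot 10^{-6}$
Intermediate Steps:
$Q = 4$
$\left(U{\left(-5 \right)} Q + \frac{1}{a{\left(\left(3 - 4\right) \left(-4\right) \right)} + 372}\right)^{2} = \left(0 \cdot 4 + \frac{1}{-2 + 372}\right)^{2} = \left(0 + \frac{1}{370}\right)^{2} = \left(\frac{1}{370}\right)^{2} = \frac{1}{136900}$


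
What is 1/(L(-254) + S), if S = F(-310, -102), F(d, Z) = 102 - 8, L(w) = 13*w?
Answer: -1/3208 ≈ -0.00031172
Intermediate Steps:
F(d, Z) = 94
S = 94
1/(L(-254) + S) = 1/(13*(-254) + 94) = 1/(-3302 + 94) = 1/(-3208) = -1/3208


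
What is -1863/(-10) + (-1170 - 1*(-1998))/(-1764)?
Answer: 91057/490 ≈ 185.83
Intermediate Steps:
-1863/(-10) + (-1170 - 1*(-1998))/(-1764) = -1863*(-1/10) + (-1170 + 1998)*(-1/1764) = 1863/10 + 828*(-1/1764) = 1863/10 - 23/49 = 91057/490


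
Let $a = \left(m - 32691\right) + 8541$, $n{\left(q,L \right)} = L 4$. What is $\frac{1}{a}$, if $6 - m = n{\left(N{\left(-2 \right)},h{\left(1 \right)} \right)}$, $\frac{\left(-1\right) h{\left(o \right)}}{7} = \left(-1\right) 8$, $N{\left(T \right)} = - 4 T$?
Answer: $- \frac{1}{24368} \approx -4.1037 \cdot 10^{-5}$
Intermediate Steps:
$h{\left(o \right)} = 56$ ($h{\left(o \right)} = - 7 \left(\left(-1\right) 8\right) = \left(-7\right) \left(-8\right) = 56$)
$n{\left(q,L \right)} = 4 L$
$m = -218$ ($m = 6 - 4 \cdot 56 = 6 - 224 = -218$)
$a = -24368$ ($a = \left(-218 - 32691\right) + 8541 = -32909 + 8541 = -24368$)
$\frac{1}{a} = \frac{1}{-24368} = - \frac{1}{24368}$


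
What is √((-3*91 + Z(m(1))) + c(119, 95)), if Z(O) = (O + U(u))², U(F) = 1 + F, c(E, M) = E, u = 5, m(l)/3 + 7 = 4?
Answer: I*√145 ≈ 12.042*I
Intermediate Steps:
m(l) = -9 (m(l) = -21 + 3*4 = -21 + 12 = -9)
Z(O) = (6 + O)² (Z(O) = (O + (1 + 5))² = (O + 6)² = (6 + O)²)
√((-3*91 + Z(m(1))) + c(119, 95)) = √((-3*91 + (6 - 9)²) + 119) = √((-273 + (-3)²) + 119) = √((-273 + 9) + 119) = √(-264 + 119) = √(-145) = I*√145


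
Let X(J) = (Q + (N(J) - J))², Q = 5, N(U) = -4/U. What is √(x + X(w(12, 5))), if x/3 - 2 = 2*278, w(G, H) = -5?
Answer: 3*√4974/5 ≈ 42.316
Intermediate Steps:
X(J) = (5 - J - 4/J)² (X(J) = (5 + (-4/J - J))² = (5 + (-J - 4/J))² = (5 - J - 4/J)²)
x = 1674 (x = 6 + 3*(2*278) = 6 + 3*556 = 6 + 1668 = 1674)
√(x + X(w(12, 5))) = √(1674 + (4 - 5*(-5 - 5))²/(-5)²) = √(1674 + (4 - 5*(-10))²/25) = √(1674 + (4 + 50)²/25) = √(1674 + (1/25)*54²) = √(1674 + (1/25)*2916) = √(1674 + 2916/25) = √(44766/25) = 3*√4974/5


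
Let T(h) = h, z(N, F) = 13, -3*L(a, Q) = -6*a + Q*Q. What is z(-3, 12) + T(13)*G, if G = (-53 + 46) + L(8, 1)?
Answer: 377/3 ≈ 125.67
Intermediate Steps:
L(a, Q) = 2*a - Q**2/3 (L(a, Q) = -(-6*a + Q*Q)/3 = -(-6*a + Q**2)/3 = -(Q**2 - 6*a)/3 = 2*a - Q**2/3)
G = 26/3 (G = (-53 + 46) + (2*8 - 1/3*1**2) = -7 + (16 - 1/3*1) = -7 + (16 - 1/3) = -7 + 47/3 = 26/3 ≈ 8.6667)
z(-3, 12) + T(13)*G = 13 + 13*(26/3) = 13 + 338/3 = 377/3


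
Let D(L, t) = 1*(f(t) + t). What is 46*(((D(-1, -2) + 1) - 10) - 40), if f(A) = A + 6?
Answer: -2162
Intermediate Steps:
f(A) = 6 + A
D(L, t) = 6 + 2*t (D(L, t) = 1*((6 + t) + t) = 1*(6 + 2*t) = 6 + 2*t)
46*(((D(-1, -2) + 1) - 10) - 40) = 46*((((6 + 2*(-2)) + 1) - 10) - 40) = 46*((((6 - 4) + 1) - 10) - 40) = 46*(((2 + 1) - 10) - 40) = 46*((3 - 10) - 40) = 46*(-7 - 40) = 46*(-47) = -2162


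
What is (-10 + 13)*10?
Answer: 30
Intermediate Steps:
(-10 + 13)*10 = 3*10 = 30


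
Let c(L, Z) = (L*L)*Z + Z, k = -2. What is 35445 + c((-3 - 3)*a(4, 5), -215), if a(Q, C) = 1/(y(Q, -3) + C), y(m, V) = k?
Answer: 34370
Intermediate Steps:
y(m, V) = -2
a(Q, C) = 1/(-2 + C)
c(L, Z) = Z + Z*L**2 (c(L, Z) = L**2*Z + Z = Z*L**2 + Z = Z + Z*L**2)
35445 + c((-3 - 3)*a(4, 5), -215) = 35445 - 215*(1 + ((-3 - 3)/(-2 + 5))**2) = 35445 - 215*(1 + (-6/3)**2) = 35445 - 215*(1 + (-6*1/3)**2) = 35445 - 215*(1 + (-2)**2) = 35445 - 215*(1 + 4) = 35445 - 215*5 = 35445 - 1075 = 34370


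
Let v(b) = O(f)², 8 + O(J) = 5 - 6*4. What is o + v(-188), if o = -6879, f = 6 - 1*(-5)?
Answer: -6150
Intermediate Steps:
f = 11 (f = 6 + 5 = 11)
O(J) = -27 (O(J) = -8 + (5 - 6*4) = -8 + (5 - 1*24) = -8 + (5 - 24) = -8 - 19 = -27)
v(b) = 729 (v(b) = (-27)² = 729)
o + v(-188) = -6879 + 729 = -6150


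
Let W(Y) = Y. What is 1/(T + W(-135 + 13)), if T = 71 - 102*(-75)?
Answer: 1/7599 ≈ 0.00013160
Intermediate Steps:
T = 7721 (T = 71 + 7650 = 7721)
1/(T + W(-135 + 13)) = 1/(7721 + (-135 + 13)) = 1/(7721 - 122) = 1/7599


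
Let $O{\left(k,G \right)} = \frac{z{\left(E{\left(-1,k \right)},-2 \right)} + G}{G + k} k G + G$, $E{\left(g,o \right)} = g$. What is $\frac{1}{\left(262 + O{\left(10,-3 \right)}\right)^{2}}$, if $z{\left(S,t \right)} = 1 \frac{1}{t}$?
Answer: $\frac{1}{75076} \approx 1.332 \cdot 10^{-5}$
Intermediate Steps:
$z{\left(S,t \right)} = \frac{1}{t}$
$O{\left(k,G \right)} = G + \frac{G k \left(- \frac{1}{2} + G\right)}{G + k}$ ($O{\left(k,G \right)} = \frac{\frac{1}{-2} + G}{G + k} k G + G = \frac{- \frac{1}{2} + G}{G + k} k G + G = \frac{k \left(- \frac{1}{2} + G\right)}{G + k} G + G = \frac{G k \left(- \frac{1}{2} + G\right)}{G + k} + G = G + \frac{G k \left(- \frac{1}{2} + G\right)}{G + k}$)
$\frac{1}{\left(262 + O{\left(10,-3 \right)}\right)^{2}} = \frac{1}{\left(262 + \frac{1}{2} \left(-3\right) \frac{1}{-3 + 10} \left(10 + 2 \left(-3\right) + 2 \left(-3\right) 10\right)\right)^{2}} = \frac{1}{\left(262 + \frac{1}{2} \left(-3\right) \frac{1}{7} \left(10 - 6 - 60\right)\right)^{2}} = \frac{1}{\left(262 + \frac{1}{2} \left(-3\right) \frac{1}{7} \left(-56\right)\right)^{2}} = \frac{1}{\left(262 + 12\right)^{2}} = \frac{1}{274^{2}} = \frac{1}{75076}$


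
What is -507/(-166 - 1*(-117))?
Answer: 507/49 ≈ 10.347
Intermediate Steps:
-507/(-166 - 1*(-117)) = -507/(-166 + 117) = -507/(-49) = -507*(-1/49) = 507/49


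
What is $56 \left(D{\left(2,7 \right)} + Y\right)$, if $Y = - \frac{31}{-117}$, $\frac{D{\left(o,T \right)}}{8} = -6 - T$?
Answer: $- \frac{679672}{117} \approx -5809.2$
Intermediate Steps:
$D{\left(o,T \right)} = -48 - 8 T$ ($D{\left(o,T \right)} = 8 \left(-6 - T\right) = -48 - 8 T$)
$Y = \frac{31}{117}$ ($Y = \left(-31\right) \left(- \frac{1}{117}\right) = \frac{31}{117} \approx 0.26496$)
$56 \left(D{\left(2,7 \right)} + Y\right) = 56 \left(\left(-48 - 56\right) + \frac{31}{117}\right) = 56 \left(-104 + \frac{31}{117}\right) = 56 \left(- \frac{12137}{117}\right) = - \frac{679672}{117}$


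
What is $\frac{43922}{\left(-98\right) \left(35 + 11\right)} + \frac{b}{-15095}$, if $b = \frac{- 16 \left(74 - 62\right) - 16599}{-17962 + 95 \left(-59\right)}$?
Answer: $- \frac{7812528866179}{801846671710} \approx -9.7432$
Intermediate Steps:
$b = \frac{16791}{23567}$ ($b = \frac{\left(-16\right) 12 - 16599}{-17962 - 5605} = \frac{-192 - 16599}{-23567} = \left(-16791\right) \left(- \frac{1}{23567}\right) = \frac{16791}{23567} \approx 0.71248$)
$\frac{43922}{\left(-98\right) \left(35 + 11\right)} + \frac{b}{-15095} = \frac{43922}{\left(-98\right) \left(35 + 11\right)} + \frac{16791}{23567 \left(-15095\right)} = \frac{43922}{\left(-98\right) 46} + \frac{16791}{23567} \left(- \frac{1}{15095}\right) = \frac{43922}{-4508} - \frac{16791}{355743865} = 43922 \left(- \frac{1}{4508}\right) - \frac{16791}{355743865} = - \frac{21961}{2254} - \frac{16791}{355743865} = - \frac{7812528866179}{801846671710}$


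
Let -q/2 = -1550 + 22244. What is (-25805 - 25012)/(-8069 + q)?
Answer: 50817/49457 ≈ 1.0275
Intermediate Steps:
q = -41388 (q = -2*(-1550 + 22244) = -2*20694 = -41388)
(-25805 - 25012)/(-8069 + q) = (-25805 - 25012)/(-8069 - 41388) = -50817/(-49457) = -50817*(-1/49457) = 50817/49457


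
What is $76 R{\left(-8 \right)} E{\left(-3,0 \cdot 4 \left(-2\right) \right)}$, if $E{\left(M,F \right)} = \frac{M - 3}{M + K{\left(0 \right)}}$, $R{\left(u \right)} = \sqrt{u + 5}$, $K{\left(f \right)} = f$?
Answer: $152 i \sqrt{3} \approx 263.27 i$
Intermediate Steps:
$R{\left(u \right)} = \sqrt{5 + u}$
$E{\left(M,F \right)} = \frac{-3 + M}{M}$ ($E{\left(M,F \right)} = \frac{M - 3}{M + 0} = \frac{-3 + M}{M}$)
$76 R{\left(-8 \right)} E{\left(-3,0 \cdot 4 \left(-2\right) \right)} = 76 \sqrt{5 - 8} \frac{-3 - 3}{-3} = 76 \sqrt{-3} \left(\left(- \frac{1}{3}\right) \left(-6\right)\right) = 76 i \sqrt{3} \cdot 2 = 152 i \sqrt{3}$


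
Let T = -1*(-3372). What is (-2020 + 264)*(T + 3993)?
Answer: -12932940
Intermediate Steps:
T = 3372
(-2020 + 264)*(T + 3993) = (-2020 + 264)*(3372 + 3993) = -1756*7365 = -12932940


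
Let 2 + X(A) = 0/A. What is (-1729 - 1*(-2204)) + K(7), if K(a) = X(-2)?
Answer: 473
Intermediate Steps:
X(A) = -2 (X(A) = -2 + 0/A = -2 + 0 = -2)
K(a) = -2
(-1729 - 1*(-2204)) + K(7) = (-1729 - 1*(-2204)) - 2 = (-1729 + 2204) - 2 = 475 - 2 = 473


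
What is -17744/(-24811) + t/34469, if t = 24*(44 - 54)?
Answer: 605663296/855210359 ≈ 0.70820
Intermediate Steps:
t = -240 (t = 24*(-10) = -240)
-17744/(-24811) + t/34469 = -17744/(-24811) - 240/34469 = -17744*(-1/24811) - 240*1/34469 = 17744/24811 - 240/34469 = 605663296/855210359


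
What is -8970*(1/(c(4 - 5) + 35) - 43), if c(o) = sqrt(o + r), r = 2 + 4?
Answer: 47025225/122 + 897*sqrt(5)/122 ≈ 3.8547e+5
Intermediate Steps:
r = 6
c(o) = sqrt(6 + o) (c(o) = sqrt(o + 6) = sqrt(6 + o))
-8970*(1/(c(4 - 5) + 35) - 43) = -8970*(1/(sqrt(6 + (4 - 5)) + 35) - 43) = -8970*(1/(sqrt(6 - 1) + 35) - 43) = -8970*(1/(sqrt(5) + 35) - 43) = -8970*(1/(35 + sqrt(5)) - 43) = -8970*(-43 + 1/(35 + sqrt(5))) = 385710 - 8970/(35 + sqrt(5))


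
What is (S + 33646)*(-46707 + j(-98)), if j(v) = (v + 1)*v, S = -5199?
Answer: -1058256847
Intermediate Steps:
j(v) = v*(1 + v) (j(v) = (1 + v)*v = v*(1 + v))
(S + 33646)*(-46707 + j(-98)) = (-5199 + 33646)*(-46707 - 98*(1 - 98)) = 28447*(-46707 - 98*(-97)) = 28447*(-46707 + 9506) = 28447*(-37201) = -1058256847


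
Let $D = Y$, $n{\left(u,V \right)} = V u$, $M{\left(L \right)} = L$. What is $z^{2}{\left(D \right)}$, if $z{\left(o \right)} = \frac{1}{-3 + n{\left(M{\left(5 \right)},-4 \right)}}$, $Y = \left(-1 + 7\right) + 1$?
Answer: $\frac{1}{529} \approx 0.0018904$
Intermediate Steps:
$Y = 7$ ($Y = 6 + 1 = 7$)
$D = 7$
$z{\left(o \right)} = - \frac{1}{23}$ ($z{\left(o \right)} = \frac{1}{-3 - 20} = \frac{1}{-23} = - \frac{1}{23}$)
$z^{2}{\left(D \right)} = \left(- \frac{1}{23}\right)^{2} = \frac{1}{529}$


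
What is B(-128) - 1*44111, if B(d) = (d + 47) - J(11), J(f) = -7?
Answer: -44185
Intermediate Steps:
B(d) = 54 + d (B(d) = (d + 47) - 1*(-7) = (47 + d) + 7 = 54 + d)
B(-128) - 1*44111 = (54 - 128) - 1*44111 = -74 - 44111 = -44185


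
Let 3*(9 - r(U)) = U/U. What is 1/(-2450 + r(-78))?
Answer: -3/7324 ≈ -0.00040961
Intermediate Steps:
r(U) = 26/3 (r(U) = 9 - U/(3*U) = 9 - ⅓*1 = 9 - ⅓ = 26/3)
1/(-2450 + r(-78)) = 1/(-2450 + 26/3) = 1/(-7324/3) = -3/7324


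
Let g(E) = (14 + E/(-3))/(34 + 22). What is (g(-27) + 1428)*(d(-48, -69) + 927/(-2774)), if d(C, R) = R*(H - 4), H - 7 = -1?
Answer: -30695666349/155344 ≈ -1.9760e+5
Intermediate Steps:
H = 6 (H = 7 - 1 = 6)
d(C, R) = 2*R (d(C, R) = R*(6 - 4) = R*2 = 2*R)
g(E) = ¼ - E/168 (g(E) = (14 + E*(-⅓))/56 = (14 - E/3)*(1/56) = ¼ - E/168)
(g(-27) + 1428)*(d(-48, -69) + 927/(-2774)) = ((¼ - 1/168*(-27)) + 1428)*(2*(-69) + 927/(-2774)) = ((¼ + 9/56) + 1428)*(-138 + 927*(-1/2774)) = (23/56 + 1428)*(-138 - 927/2774) = (79991/56)*(-383739/2774) = -30695666349/155344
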